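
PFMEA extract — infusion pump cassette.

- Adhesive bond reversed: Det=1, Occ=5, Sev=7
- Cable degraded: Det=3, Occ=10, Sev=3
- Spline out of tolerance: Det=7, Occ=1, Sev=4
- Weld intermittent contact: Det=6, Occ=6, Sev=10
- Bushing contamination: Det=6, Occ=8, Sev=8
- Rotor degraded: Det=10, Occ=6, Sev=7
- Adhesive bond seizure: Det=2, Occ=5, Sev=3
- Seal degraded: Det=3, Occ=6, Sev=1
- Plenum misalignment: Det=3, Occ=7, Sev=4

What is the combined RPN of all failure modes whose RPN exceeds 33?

RPN = Severity × Occurrence × Detection:
  Adhesive bond reversed: 7 × 5 × 1 = 35
  Cable degraded: 3 × 10 × 3 = 90
  Spline out of tolerance: 4 × 1 × 7 = 28
  Weld intermittent contact: 10 × 6 × 6 = 360
  Bushing contamination: 8 × 8 × 6 = 384
  Rotor degraded: 7 × 6 × 10 = 420
  Adhesive bond seizure: 3 × 5 × 2 = 30
  Seal degraded: 1 × 6 × 3 = 18
  Plenum misalignment: 4 × 7 × 3 = 84
RPN > 33: Adhesive bond reversed (35), Cable degraded (90), Weld intermittent contact (360), Bushing contamination (384), Rotor degraded (420), Plenum misalignment (84).
Sum: 35 + 90 + 360 + 384 + 420 + 84 = 1373.

1373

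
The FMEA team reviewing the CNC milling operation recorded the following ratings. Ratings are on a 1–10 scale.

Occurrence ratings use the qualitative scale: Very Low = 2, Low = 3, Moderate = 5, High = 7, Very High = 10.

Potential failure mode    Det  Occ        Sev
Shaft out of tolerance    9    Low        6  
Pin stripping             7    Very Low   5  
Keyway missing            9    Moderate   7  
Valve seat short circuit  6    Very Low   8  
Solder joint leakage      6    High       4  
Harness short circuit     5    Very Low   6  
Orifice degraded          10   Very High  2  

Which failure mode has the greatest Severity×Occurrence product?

Criticality = Severity × Occurrence:
  Shaft out of tolerance: 6 × 3 = 18
  Pin stripping: 5 × 2 = 10
  Keyway missing: 7 × 5 = 35
  Valve seat short circuit: 8 × 2 = 16
  Solder joint leakage: 4 × 7 = 28
  Harness short circuit: 6 × 2 = 12
  Orifice degraded: 2 × 10 = 20
Highest criticality is 35 → Keyway missing.

Keyway missing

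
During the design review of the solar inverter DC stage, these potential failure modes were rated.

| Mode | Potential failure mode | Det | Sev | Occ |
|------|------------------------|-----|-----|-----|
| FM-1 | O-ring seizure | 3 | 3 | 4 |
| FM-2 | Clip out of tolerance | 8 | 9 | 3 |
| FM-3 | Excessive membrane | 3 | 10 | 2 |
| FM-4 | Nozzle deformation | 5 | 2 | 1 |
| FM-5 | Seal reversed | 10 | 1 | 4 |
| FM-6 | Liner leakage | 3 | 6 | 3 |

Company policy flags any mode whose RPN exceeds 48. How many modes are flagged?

RPN = Severity × Occurrence × Detection:
  FM-1: 3 × 4 × 3 = 36
  FM-2: 9 × 3 × 8 = 216
  FM-3: 10 × 2 × 3 = 60
  FM-4: 2 × 1 × 5 = 10
  FM-5: 1 × 4 × 10 = 40
  FM-6: 6 × 3 × 3 = 54
Modes with RPN > 48: FM-2 (216), FM-3 (60), FM-6 (54) → 3.

3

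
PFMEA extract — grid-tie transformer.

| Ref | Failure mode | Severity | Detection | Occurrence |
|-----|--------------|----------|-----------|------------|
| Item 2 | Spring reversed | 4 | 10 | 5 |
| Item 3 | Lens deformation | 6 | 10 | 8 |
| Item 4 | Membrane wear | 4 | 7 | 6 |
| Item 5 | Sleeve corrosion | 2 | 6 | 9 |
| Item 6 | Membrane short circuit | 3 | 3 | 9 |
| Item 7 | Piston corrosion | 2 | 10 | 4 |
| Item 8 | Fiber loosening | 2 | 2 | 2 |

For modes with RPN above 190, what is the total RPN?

RPN = Severity × Occurrence × Detection:
  Item 2: 4 × 5 × 10 = 200
  Item 3: 6 × 8 × 10 = 480
  Item 4: 4 × 6 × 7 = 168
  Item 5: 2 × 9 × 6 = 108
  Item 6: 3 × 9 × 3 = 81
  Item 7: 2 × 4 × 10 = 80
  Item 8: 2 × 2 × 2 = 8
RPN > 190: Item 2 (200), Item 3 (480).
Sum: 200 + 480 = 680.

680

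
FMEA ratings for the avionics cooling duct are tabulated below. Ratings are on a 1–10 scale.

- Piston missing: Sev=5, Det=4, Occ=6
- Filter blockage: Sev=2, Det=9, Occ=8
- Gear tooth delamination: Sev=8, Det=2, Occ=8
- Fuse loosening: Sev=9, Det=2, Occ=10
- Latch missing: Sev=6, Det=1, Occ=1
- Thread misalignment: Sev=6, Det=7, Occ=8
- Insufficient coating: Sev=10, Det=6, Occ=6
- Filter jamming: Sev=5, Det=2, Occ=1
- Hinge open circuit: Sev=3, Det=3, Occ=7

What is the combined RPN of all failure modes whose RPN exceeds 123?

1148

RPN = Severity × Occurrence × Detection:
  Piston missing: 5 × 6 × 4 = 120
  Filter blockage: 2 × 8 × 9 = 144
  Gear tooth delamination: 8 × 8 × 2 = 128
  Fuse loosening: 9 × 10 × 2 = 180
  Latch missing: 6 × 1 × 1 = 6
  Thread misalignment: 6 × 8 × 7 = 336
  Insufficient coating: 10 × 6 × 6 = 360
  Filter jamming: 5 × 1 × 2 = 10
  Hinge open circuit: 3 × 7 × 3 = 63
RPN > 123: Filter blockage (144), Gear tooth delamination (128), Fuse loosening (180), Thread misalignment (336), Insufficient coating (360).
Sum: 144 + 128 + 180 + 336 + 360 = 1148.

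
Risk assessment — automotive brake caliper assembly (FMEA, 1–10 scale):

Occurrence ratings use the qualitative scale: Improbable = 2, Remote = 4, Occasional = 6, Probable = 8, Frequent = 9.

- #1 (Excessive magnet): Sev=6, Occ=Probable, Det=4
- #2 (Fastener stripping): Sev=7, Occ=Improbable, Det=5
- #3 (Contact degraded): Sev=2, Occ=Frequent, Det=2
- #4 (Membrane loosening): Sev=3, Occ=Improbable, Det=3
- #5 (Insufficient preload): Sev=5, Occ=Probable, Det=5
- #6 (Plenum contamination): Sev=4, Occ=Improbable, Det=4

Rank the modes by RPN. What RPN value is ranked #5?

RPN = Severity × Occurrence × Detection:
  #1: 6 × 8 × 4 = 192
  #2: 7 × 2 × 5 = 70
  #3: 2 × 9 × 2 = 36
  #4: 3 × 2 × 3 = 18
  #5: 5 × 8 × 5 = 200
  #6: 4 × 2 × 4 = 32
Sorted descending: 200, 192, 70, 36, 32, 18.
The fifth-highest RPN is 32 (#6).

32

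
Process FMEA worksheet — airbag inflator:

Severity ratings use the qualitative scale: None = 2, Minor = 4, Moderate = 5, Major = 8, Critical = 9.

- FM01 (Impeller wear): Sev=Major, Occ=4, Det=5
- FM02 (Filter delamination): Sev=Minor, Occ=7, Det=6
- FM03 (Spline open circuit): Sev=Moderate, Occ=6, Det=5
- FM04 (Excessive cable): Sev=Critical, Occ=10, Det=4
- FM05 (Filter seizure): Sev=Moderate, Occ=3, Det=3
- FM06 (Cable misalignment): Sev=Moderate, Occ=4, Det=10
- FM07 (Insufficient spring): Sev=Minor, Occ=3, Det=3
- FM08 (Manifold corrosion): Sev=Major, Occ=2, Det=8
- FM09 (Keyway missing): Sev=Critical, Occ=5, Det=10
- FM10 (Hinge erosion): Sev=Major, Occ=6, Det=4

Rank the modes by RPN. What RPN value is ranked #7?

RPN = Severity × Occurrence × Detection:
  FM01: 8 × 4 × 5 = 160
  FM02: 4 × 7 × 6 = 168
  FM03: 5 × 6 × 5 = 150
  FM04: 9 × 10 × 4 = 360
  FM05: 5 × 3 × 3 = 45
  FM06: 5 × 4 × 10 = 200
  FM07: 4 × 3 × 3 = 36
  FM08: 8 × 2 × 8 = 128
  FM09: 9 × 5 × 10 = 450
  FM10: 8 × 6 × 4 = 192
Sorted descending: 450, 360, 200, 192, 168, 160, 150, 128, 45, 36.
The seventh-highest RPN is 150 (FM03).

150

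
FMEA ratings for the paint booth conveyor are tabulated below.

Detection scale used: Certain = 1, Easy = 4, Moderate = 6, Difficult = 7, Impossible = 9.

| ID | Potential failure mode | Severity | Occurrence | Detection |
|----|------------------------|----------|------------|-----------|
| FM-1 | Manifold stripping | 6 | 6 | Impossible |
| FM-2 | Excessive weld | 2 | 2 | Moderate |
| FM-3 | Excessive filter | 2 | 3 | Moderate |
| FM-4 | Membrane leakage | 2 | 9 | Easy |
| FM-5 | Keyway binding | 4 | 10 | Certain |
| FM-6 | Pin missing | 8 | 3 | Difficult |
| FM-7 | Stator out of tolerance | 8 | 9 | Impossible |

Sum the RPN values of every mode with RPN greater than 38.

RPN = Severity × Occurrence × Detection:
  FM-1: 6 × 6 × 9 = 324
  FM-2: 2 × 2 × 6 = 24
  FM-3: 2 × 3 × 6 = 36
  FM-4: 2 × 9 × 4 = 72
  FM-5: 4 × 10 × 1 = 40
  FM-6: 8 × 3 × 7 = 168
  FM-7: 8 × 9 × 9 = 648
RPN > 38: FM-1 (324), FM-4 (72), FM-5 (40), FM-6 (168), FM-7 (648).
Sum: 324 + 72 + 40 + 168 + 648 = 1252.

1252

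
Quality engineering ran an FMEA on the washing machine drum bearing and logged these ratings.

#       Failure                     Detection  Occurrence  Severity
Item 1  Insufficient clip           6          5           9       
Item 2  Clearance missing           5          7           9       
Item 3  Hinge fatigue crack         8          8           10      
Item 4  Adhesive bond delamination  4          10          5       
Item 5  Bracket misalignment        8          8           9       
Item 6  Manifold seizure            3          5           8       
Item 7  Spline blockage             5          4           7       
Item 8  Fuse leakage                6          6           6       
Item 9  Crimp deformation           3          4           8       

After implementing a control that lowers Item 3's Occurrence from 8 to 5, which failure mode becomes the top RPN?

Item 5

RPN = Severity × Occurrence × Detection:
  Item 1: 9 × 5 × 6 = 270
  Item 2: 9 × 7 × 5 = 315
  Item 3: 10 × 8 × 8 = 640
  Item 4: 5 × 10 × 4 = 200
  Item 5: 9 × 8 × 8 = 576
  Item 6: 8 × 5 × 3 = 120
  Item 7: 7 × 4 × 5 = 140
  Item 8: 6 × 6 × 6 = 216
  Item 9: 8 × 4 × 3 = 96
After action: Item 3 → 10 × 5 × 8 = 400.
Revised RPNs: Item 5=576, Item 3=400, Item 2=315, Item 1=270, Item 8=216, Item 4=200, Item 7=140, Item 6=120, Item 9=96.
Highest is now Item 5 (576).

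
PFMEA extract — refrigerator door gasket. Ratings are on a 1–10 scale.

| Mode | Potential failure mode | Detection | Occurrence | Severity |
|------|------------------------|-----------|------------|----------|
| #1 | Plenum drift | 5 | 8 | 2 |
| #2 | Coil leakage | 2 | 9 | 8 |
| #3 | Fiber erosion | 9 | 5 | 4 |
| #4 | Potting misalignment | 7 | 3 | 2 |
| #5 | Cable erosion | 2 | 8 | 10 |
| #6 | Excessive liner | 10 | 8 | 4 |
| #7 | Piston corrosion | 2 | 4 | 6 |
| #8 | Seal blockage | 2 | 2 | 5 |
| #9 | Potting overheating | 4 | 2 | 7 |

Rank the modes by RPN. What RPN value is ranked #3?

RPN = Severity × Occurrence × Detection:
  #1: 2 × 8 × 5 = 80
  #2: 8 × 9 × 2 = 144
  #3: 4 × 5 × 9 = 180
  #4: 2 × 3 × 7 = 42
  #5: 10 × 8 × 2 = 160
  #6: 4 × 8 × 10 = 320
  #7: 6 × 4 × 2 = 48
  #8: 5 × 2 × 2 = 20
  #9: 7 × 2 × 4 = 56
Sorted descending: 320, 180, 160, 144, 80, 56, 48, 42, 20.
The third-highest RPN is 160 (#5).

160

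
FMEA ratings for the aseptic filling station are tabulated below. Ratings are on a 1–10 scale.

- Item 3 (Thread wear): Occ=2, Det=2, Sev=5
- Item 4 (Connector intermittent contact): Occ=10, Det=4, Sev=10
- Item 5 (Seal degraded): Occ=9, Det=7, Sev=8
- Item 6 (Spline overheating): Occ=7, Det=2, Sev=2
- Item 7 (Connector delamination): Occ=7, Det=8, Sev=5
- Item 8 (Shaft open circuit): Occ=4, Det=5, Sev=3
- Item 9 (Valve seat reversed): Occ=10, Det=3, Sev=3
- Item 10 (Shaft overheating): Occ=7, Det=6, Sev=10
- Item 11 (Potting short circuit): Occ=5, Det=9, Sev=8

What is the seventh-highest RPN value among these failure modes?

60

RPN = Severity × Occurrence × Detection:
  Item 3: 5 × 2 × 2 = 20
  Item 4: 10 × 10 × 4 = 400
  Item 5: 8 × 9 × 7 = 504
  Item 6: 2 × 7 × 2 = 28
  Item 7: 5 × 7 × 8 = 280
  Item 8: 3 × 4 × 5 = 60
  Item 9: 3 × 10 × 3 = 90
  Item 10: 10 × 7 × 6 = 420
  Item 11: 8 × 5 × 9 = 360
Sorted descending: 504, 420, 400, 360, 280, 90, 60, 28, 20.
The seventh-highest RPN is 60 (Item 8).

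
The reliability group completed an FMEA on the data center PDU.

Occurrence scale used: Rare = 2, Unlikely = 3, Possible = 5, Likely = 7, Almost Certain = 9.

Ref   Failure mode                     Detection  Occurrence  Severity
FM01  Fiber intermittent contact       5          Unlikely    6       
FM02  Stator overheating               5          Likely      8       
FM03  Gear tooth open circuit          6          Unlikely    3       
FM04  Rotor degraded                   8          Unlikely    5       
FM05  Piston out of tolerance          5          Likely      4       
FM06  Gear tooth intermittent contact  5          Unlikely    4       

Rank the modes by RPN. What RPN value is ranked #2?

140

RPN = Severity × Occurrence × Detection:
  FM01: 6 × 3 × 5 = 90
  FM02: 8 × 7 × 5 = 280
  FM03: 3 × 3 × 6 = 54
  FM04: 5 × 3 × 8 = 120
  FM05: 4 × 7 × 5 = 140
  FM06: 4 × 3 × 5 = 60
Sorted descending: 280, 140, 120, 90, 60, 54.
The second-highest RPN is 140 (FM05).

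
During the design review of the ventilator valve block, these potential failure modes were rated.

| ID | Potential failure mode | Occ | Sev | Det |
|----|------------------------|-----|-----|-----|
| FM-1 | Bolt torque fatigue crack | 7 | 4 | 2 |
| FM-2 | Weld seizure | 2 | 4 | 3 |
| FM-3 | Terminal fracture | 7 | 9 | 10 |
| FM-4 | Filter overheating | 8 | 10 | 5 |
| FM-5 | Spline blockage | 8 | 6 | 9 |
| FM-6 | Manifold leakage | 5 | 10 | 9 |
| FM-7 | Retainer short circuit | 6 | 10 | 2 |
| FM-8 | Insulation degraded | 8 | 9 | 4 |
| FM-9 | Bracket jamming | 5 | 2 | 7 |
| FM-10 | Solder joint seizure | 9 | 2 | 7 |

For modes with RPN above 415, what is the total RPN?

RPN = Severity × Occurrence × Detection:
  FM-1: 4 × 7 × 2 = 56
  FM-2: 4 × 2 × 3 = 24
  FM-3: 9 × 7 × 10 = 630
  FM-4: 10 × 8 × 5 = 400
  FM-5: 6 × 8 × 9 = 432
  FM-6: 10 × 5 × 9 = 450
  FM-7: 10 × 6 × 2 = 120
  FM-8: 9 × 8 × 4 = 288
  FM-9: 2 × 5 × 7 = 70
  FM-10: 2 × 9 × 7 = 126
RPN > 415: FM-3 (630), FM-5 (432), FM-6 (450).
Sum: 630 + 432 + 450 = 1512.

1512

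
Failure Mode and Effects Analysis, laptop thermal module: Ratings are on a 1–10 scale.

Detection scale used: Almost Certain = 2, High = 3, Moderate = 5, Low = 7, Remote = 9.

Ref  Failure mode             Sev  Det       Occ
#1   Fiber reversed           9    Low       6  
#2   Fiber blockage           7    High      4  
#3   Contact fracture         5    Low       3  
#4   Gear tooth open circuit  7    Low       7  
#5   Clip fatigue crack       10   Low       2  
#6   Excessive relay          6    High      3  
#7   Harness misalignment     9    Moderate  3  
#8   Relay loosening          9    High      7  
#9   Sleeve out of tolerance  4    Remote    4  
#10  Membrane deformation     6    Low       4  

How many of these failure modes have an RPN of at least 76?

RPN = Severity × Occurrence × Detection:
  #1: 9 × 6 × 7 = 378
  #2: 7 × 4 × 3 = 84
  #3: 5 × 3 × 7 = 105
  #4: 7 × 7 × 7 = 343
  #5: 10 × 2 × 7 = 140
  #6: 6 × 3 × 3 = 54
  #7: 9 × 3 × 5 = 135
  #8: 9 × 7 × 3 = 189
  #9: 4 × 4 × 9 = 144
  #10: 6 × 4 × 7 = 168
Modes with RPN ≥ 76: #1 (378), #2 (84), #3 (105), #4 (343), #5 (140), #7 (135), #8 (189), #9 (144), #10 (168) → 9.

9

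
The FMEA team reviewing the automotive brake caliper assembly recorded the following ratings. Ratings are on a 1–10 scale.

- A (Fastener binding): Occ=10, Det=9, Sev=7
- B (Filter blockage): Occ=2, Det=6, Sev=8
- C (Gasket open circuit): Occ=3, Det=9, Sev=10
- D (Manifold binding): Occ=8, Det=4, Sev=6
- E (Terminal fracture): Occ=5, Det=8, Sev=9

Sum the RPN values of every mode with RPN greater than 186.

RPN = Severity × Occurrence × Detection:
  A: 7 × 10 × 9 = 630
  B: 8 × 2 × 6 = 96
  C: 10 × 3 × 9 = 270
  D: 6 × 8 × 4 = 192
  E: 9 × 5 × 8 = 360
RPN > 186: A (630), C (270), D (192), E (360).
Sum: 630 + 270 + 192 + 360 = 1452.

1452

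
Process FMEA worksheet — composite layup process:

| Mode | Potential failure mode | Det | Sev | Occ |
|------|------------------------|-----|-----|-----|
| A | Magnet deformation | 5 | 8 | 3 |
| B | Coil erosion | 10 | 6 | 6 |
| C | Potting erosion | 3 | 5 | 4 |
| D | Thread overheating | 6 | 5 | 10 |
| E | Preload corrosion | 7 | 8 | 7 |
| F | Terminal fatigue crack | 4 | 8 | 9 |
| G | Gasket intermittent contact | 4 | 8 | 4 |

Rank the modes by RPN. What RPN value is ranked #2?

360

RPN = Severity × Occurrence × Detection:
  A: 8 × 3 × 5 = 120
  B: 6 × 6 × 10 = 360
  C: 5 × 4 × 3 = 60
  D: 5 × 10 × 6 = 300
  E: 8 × 7 × 7 = 392
  F: 8 × 9 × 4 = 288
  G: 8 × 4 × 4 = 128
Sorted descending: 392, 360, 300, 288, 128, 120, 60.
The second-highest RPN is 360 (B).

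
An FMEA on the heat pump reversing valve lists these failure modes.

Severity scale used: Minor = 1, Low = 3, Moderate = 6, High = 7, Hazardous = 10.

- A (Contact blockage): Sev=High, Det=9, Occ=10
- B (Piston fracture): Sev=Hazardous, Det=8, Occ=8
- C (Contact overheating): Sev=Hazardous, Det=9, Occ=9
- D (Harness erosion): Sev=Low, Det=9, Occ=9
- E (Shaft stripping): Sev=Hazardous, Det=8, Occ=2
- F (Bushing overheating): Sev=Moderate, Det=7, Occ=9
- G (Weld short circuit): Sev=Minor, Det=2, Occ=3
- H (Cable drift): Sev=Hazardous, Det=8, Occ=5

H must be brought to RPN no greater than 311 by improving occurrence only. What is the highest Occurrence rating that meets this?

3

H: S=10, O=5, D=8 → current RPN = 400.
Fixed product = 80. Need 80 × O ≤ 311, so O ≤ 311/80 = 3.89.
Maximum integer Occurrence rating = 3 (gives RPN 240; O=4 would give 320 > 311).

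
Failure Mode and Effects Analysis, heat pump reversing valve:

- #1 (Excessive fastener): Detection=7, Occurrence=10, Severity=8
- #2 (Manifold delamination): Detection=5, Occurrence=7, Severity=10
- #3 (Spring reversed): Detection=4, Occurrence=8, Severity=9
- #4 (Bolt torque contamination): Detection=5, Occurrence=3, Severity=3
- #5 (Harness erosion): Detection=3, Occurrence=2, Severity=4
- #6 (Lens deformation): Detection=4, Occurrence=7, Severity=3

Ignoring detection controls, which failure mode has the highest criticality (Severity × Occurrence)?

#1

Criticality = Severity × Occurrence:
  #1: 8 × 10 = 80
  #2: 10 × 7 = 70
  #3: 9 × 8 = 72
  #4: 3 × 3 = 9
  #5: 4 × 2 = 8
  #6: 3 × 7 = 21
Highest criticality is 80 → #1.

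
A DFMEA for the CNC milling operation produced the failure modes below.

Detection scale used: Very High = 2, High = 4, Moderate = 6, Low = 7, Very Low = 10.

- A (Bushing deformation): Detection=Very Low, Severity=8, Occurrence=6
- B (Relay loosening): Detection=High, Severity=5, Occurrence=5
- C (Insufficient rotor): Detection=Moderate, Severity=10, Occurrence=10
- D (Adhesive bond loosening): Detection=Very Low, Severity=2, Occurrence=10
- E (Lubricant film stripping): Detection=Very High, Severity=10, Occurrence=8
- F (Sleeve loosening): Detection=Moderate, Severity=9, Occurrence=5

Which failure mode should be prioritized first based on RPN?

C

RPN = Severity × Occurrence × Detection:
  A: 8 × 6 × 10 = 480
  B: 5 × 5 × 4 = 100
  C: 10 × 10 × 6 = 600
  D: 2 × 10 × 10 = 200
  E: 10 × 8 × 2 = 160
  F: 9 × 5 × 6 = 270
Highest RPN is 600 → C.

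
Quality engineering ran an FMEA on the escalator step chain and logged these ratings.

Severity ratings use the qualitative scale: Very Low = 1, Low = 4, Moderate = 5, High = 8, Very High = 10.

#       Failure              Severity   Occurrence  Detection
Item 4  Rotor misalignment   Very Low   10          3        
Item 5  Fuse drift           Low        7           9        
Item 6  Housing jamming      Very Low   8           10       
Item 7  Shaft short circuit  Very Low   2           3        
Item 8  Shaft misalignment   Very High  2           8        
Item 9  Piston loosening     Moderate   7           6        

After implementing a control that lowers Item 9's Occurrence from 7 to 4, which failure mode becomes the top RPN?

Item 5

RPN = Severity × Occurrence × Detection:
  Item 4: 1 × 10 × 3 = 30
  Item 5: 4 × 7 × 9 = 252
  Item 6: 1 × 8 × 10 = 80
  Item 7: 1 × 2 × 3 = 6
  Item 8: 10 × 2 × 8 = 160
  Item 9: 5 × 7 × 6 = 210
After action: Item 9 → 5 × 4 × 6 = 120.
Revised RPNs: Item 5=252, Item 8=160, Item 9=120, Item 6=80, Item 4=30, Item 7=6.
Highest is now Item 5 (252).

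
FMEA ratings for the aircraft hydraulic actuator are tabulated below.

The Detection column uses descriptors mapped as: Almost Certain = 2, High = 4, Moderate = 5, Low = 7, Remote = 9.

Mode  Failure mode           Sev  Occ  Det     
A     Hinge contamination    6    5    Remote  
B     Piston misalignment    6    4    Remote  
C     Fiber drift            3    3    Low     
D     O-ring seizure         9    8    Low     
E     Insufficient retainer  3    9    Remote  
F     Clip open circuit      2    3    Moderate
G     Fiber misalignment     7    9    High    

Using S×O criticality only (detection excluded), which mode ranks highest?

Criticality = Severity × Occurrence:
  A: 6 × 5 = 30
  B: 6 × 4 = 24
  C: 3 × 3 = 9
  D: 9 × 8 = 72
  E: 3 × 9 = 27
  F: 2 × 3 = 6
  G: 7 × 9 = 63
Highest criticality is 72 → D.

D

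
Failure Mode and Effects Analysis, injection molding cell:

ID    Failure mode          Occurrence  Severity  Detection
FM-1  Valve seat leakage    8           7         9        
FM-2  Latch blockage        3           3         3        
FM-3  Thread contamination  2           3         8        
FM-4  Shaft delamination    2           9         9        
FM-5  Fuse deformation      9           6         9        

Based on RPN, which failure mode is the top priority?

RPN = Severity × Occurrence × Detection:
  FM-1: 7 × 8 × 9 = 504
  FM-2: 3 × 3 × 3 = 27
  FM-3: 3 × 2 × 8 = 48
  FM-4: 9 × 2 × 9 = 162
  FM-5: 6 × 9 × 9 = 486
Highest RPN is 504 → FM-1.

FM-1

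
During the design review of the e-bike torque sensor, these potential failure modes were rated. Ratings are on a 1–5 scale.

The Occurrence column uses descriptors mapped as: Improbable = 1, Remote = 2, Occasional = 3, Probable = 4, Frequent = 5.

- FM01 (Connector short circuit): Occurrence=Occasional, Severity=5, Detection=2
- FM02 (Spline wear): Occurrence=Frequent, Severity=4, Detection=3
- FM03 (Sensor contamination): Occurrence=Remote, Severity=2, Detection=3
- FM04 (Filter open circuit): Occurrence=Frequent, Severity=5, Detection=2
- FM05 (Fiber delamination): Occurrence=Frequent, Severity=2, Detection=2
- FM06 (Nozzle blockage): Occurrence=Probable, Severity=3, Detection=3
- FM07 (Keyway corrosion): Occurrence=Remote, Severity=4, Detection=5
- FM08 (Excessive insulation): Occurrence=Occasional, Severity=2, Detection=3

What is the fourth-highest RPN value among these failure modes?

RPN = Severity × Occurrence × Detection:
  FM01: 5 × 3 × 2 = 30
  FM02: 4 × 5 × 3 = 60
  FM03: 2 × 2 × 3 = 12
  FM04: 5 × 5 × 2 = 50
  FM05: 2 × 5 × 2 = 20
  FM06: 3 × 4 × 3 = 36
  FM07: 4 × 2 × 5 = 40
  FM08: 2 × 3 × 3 = 18
Sorted descending: 60, 50, 40, 36, 30, 20, 18, 12.
The fourth-highest RPN is 36 (FM06).

36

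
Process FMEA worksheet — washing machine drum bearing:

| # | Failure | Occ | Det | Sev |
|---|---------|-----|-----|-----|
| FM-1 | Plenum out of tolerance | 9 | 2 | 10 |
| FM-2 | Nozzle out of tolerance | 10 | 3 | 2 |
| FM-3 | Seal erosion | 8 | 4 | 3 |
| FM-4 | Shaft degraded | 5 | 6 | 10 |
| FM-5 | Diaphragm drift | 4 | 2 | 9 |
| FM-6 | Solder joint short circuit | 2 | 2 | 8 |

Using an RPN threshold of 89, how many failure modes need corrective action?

RPN = Severity × Occurrence × Detection:
  FM-1: 10 × 9 × 2 = 180
  FM-2: 2 × 10 × 3 = 60
  FM-3: 3 × 8 × 4 = 96
  FM-4: 10 × 5 × 6 = 300
  FM-5: 9 × 4 × 2 = 72
  FM-6: 8 × 2 × 2 = 32
Modes with RPN ≥ 89: FM-1 (180), FM-3 (96), FM-4 (300) → 3.

3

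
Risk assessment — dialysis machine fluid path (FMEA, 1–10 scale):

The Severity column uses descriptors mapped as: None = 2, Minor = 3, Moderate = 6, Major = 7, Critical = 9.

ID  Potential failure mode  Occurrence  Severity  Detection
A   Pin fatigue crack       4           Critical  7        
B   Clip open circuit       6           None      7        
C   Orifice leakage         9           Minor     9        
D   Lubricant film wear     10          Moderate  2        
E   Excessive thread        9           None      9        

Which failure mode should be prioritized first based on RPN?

RPN = Severity × Occurrence × Detection:
  A: 9 × 4 × 7 = 252
  B: 2 × 6 × 7 = 84
  C: 3 × 9 × 9 = 243
  D: 6 × 10 × 2 = 120
  E: 2 × 9 × 9 = 162
Highest RPN is 252 → A.

A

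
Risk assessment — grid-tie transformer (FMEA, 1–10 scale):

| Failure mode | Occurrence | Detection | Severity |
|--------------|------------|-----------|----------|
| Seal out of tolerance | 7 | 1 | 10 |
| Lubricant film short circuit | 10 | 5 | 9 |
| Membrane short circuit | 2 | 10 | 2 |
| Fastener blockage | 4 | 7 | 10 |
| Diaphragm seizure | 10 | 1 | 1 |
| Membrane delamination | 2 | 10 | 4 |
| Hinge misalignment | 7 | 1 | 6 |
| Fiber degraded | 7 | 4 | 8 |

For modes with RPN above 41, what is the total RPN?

RPN = Severity × Occurrence × Detection:
  Seal out of tolerance: 10 × 7 × 1 = 70
  Lubricant film short circuit: 9 × 10 × 5 = 450
  Membrane short circuit: 2 × 2 × 10 = 40
  Fastener blockage: 10 × 4 × 7 = 280
  Diaphragm seizure: 1 × 10 × 1 = 10
  Membrane delamination: 4 × 2 × 10 = 80
  Hinge misalignment: 6 × 7 × 1 = 42
  Fiber degraded: 8 × 7 × 4 = 224
RPN > 41: Seal out of tolerance (70), Lubricant film short circuit (450), Fastener blockage (280), Membrane delamination (80), Hinge misalignment (42), Fiber degraded (224).
Sum: 70 + 450 + 280 + 80 + 42 + 224 = 1146.

1146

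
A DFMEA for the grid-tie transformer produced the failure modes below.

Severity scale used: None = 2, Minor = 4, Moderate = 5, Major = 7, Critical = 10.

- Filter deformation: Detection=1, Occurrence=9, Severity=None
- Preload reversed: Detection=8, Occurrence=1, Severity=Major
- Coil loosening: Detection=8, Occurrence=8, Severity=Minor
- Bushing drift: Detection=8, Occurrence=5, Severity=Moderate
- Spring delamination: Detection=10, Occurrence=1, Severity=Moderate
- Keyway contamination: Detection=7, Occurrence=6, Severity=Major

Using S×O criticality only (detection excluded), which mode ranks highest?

Keyway contamination

Criticality = Severity × Occurrence:
  Filter deformation: 2 × 9 = 18
  Preload reversed: 7 × 1 = 7
  Coil loosening: 4 × 8 = 32
  Bushing drift: 5 × 5 = 25
  Spring delamination: 5 × 1 = 5
  Keyway contamination: 7 × 6 = 42
Highest criticality is 42 → Keyway contamination.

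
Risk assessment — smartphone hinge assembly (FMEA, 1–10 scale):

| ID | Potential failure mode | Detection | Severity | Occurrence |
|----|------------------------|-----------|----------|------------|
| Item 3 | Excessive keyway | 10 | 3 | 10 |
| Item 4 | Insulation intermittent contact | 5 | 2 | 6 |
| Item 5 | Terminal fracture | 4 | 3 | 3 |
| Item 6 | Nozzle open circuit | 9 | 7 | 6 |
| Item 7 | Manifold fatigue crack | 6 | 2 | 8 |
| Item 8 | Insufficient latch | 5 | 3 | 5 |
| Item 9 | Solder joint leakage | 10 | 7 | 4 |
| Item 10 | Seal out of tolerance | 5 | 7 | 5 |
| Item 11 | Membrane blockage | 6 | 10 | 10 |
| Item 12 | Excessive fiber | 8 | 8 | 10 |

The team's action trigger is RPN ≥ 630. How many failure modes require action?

1

RPN = Severity × Occurrence × Detection:
  Item 3: 3 × 10 × 10 = 300
  Item 4: 2 × 6 × 5 = 60
  Item 5: 3 × 3 × 4 = 36
  Item 6: 7 × 6 × 9 = 378
  Item 7: 2 × 8 × 6 = 96
  Item 8: 3 × 5 × 5 = 75
  Item 9: 7 × 4 × 10 = 280
  Item 10: 7 × 5 × 5 = 175
  Item 11: 10 × 10 × 6 = 600
  Item 12: 8 × 10 × 8 = 640
Modes with RPN ≥ 630: Item 12 (640) → 1.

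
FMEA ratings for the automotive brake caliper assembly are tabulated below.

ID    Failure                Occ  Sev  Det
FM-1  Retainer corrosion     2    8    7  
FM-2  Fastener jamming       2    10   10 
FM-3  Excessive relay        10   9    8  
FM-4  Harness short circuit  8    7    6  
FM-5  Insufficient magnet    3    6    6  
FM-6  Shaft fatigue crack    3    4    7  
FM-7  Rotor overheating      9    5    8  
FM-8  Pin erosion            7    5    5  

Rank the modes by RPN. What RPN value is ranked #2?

RPN = Severity × Occurrence × Detection:
  FM-1: 8 × 2 × 7 = 112
  FM-2: 10 × 2 × 10 = 200
  FM-3: 9 × 10 × 8 = 720
  FM-4: 7 × 8 × 6 = 336
  FM-5: 6 × 3 × 6 = 108
  FM-6: 4 × 3 × 7 = 84
  FM-7: 5 × 9 × 8 = 360
  FM-8: 5 × 7 × 5 = 175
Sorted descending: 720, 360, 336, 200, 175, 112, 108, 84.
The second-highest RPN is 360 (FM-7).

360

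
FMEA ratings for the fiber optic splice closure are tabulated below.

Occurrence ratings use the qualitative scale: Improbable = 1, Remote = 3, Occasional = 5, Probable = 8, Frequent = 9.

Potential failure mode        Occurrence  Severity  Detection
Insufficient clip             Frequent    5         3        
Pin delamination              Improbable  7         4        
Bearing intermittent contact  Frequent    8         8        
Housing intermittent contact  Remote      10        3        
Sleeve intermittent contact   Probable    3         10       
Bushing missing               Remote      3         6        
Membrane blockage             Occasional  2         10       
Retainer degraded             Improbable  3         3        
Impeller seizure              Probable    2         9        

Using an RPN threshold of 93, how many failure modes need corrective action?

RPN = Severity × Occurrence × Detection:
  Insufficient clip: 5 × 9 × 3 = 135
  Pin delamination: 7 × 1 × 4 = 28
  Bearing intermittent contact: 8 × 9 × 8 = 576
  Housing intermittent contact: 10 × 3 × 3 = 90
  Sleeve intermittent contact: 3 × 8 × 10 = 240
  Bushing missing: 3 × 3 × 6 = 54
  Membrane blockage: 2 × 5 × 10 = 100
  Retainer degraded: 3 × 1 × 3 = 9
  Impeller seizure: 2 × 8 × 9 = 144
Modes with RPN ≥ 93: Insufficient clip (135), Bearing intermittent contact (576), Sleeve intermittent contact (240), Membrane blockage (100), Impeller seizure (144) → 5.

5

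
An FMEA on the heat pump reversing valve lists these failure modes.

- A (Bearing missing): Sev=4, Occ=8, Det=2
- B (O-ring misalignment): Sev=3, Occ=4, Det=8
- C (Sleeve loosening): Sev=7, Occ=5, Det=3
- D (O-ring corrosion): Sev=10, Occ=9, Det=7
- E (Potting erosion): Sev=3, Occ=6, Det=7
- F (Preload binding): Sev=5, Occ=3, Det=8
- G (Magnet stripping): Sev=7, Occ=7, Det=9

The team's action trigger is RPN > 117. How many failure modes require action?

RPN = Severity × Occurrence × Detection:
  A: 4 × 8 × 2 = 64
  B: 3 × 4 × 8 = 96
  C: 7 × 5 × 3 = 105
  D: 10 × 9 × 7 = 630
  E: 3 × 6 × 7 = 126
  F: 5 × 3 × 8 = 120
  G: 7 × 7 × 9 = 441
Modes with RPN > 117: D (630), E (126), F (120), G (441) → 4.

4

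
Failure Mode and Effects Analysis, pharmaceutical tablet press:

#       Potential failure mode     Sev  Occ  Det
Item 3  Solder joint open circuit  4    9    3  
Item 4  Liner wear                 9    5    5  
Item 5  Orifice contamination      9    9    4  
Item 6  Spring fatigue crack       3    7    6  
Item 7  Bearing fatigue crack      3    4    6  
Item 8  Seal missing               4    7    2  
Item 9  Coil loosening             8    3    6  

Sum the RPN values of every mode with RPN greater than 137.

693

RPN = Severity × Occurrence × Detection:
  Item 3: 4 × 9 × 3 = 108
  Item 4: 9 × 5 × 5 = 225
  Item 5: 9 × 9 × 4 = 324
  Item 6: 3 × 7 × 6 = 126
  Item 7: 3 × 4 × 6 = 72
  Item 8: 4 × 7 × 2 = 56
  Item 9: 8 × 3 × 6 = 144
RPN > 137: Item 4 (225), Item 5 (324), Item 9 (144).
Sum: 225 + 324 + 144 = 693.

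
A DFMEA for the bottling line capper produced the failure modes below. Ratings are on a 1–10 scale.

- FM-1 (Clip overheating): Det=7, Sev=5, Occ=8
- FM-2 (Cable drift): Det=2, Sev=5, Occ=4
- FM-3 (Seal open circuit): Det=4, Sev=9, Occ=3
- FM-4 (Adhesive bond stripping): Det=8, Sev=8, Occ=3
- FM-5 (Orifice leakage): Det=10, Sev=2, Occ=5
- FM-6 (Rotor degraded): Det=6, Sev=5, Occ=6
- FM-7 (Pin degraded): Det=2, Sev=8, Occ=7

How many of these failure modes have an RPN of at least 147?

3

RPN = Severity × Occurrence × Detection:
  FM-1: 5 × 8 × 7 = 280
  FM-2: 5 × 4 × 2 = 40
  FM-3: 9 × 3 × 4 = 108
  FM-4: 8 × 3 × 8 = 192
  FM-5: 2 × 5 × 10 = 100
  FM-6: 5 × 6 × 6 = 180
  FM-7: 8 × 7 × 2 = 112
Modes with RPN ≥ 147: FM-1 (280), FM-4 (192), FM-6 (180) → 3.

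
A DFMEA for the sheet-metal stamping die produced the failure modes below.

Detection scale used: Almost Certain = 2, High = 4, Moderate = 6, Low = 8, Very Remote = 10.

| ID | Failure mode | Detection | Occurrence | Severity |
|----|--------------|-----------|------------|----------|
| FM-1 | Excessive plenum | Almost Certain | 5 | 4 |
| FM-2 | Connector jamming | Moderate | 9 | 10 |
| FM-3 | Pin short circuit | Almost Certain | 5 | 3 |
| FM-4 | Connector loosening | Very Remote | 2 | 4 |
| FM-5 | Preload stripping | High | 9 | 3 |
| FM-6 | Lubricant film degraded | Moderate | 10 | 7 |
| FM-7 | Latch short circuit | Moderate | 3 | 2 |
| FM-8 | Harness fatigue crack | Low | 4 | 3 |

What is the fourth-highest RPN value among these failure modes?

RPN = Severity × Occurrence × Detection:
  FM-1: 4 × 5 × 2 = 40
  FM-2: 10 × 9 × 6 = 540
  FM-3: 3 × 5 × 2 = 30
  FM-4: 4 × 2 × 10 = 80
  FM-5: 3 × 9 × 4 = 108
  FM-6: 7 × 10 × 6 = 420
  FM-7: 2 × 3 × 6 = 36
  FM-8: 3 × 4 × 8 = 96
Sorted descending: 540, 420, 108, 96, 80, 40, 36, 30.
The fourth-highest RPN is 96 (FM-8).

96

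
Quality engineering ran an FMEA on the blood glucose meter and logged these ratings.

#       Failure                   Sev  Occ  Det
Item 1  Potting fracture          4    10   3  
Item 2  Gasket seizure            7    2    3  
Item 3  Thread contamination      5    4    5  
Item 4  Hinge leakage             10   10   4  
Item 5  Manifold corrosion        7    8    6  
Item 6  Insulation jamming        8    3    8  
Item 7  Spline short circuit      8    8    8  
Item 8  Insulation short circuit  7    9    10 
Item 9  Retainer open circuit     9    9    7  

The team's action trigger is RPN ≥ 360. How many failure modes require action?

4

RPN = Severity × Occurrence × Detection:
  Item 1: 4 × 10 × 3 = 120
  Item 2: 7 × 2 × 3 = 42
  Item 3: 5 × 4 × 5 = 100
  Item 4: 10 × 10 × 4 = 400
  Item 5: 7 × 8 × 6 = 336
  Item 6: 8 × 3 × 8 = 192
  Item 7: 8 × 8 × 8 = 512
  Item 8: 7 × 9 × 10 = 630
  Item 9: 9 × 9 × 7 = 567
Modes with RPN ≥ 360: Item 4 (400), Item 7 (512), Item 8 (630), Item 9 (567) → 4.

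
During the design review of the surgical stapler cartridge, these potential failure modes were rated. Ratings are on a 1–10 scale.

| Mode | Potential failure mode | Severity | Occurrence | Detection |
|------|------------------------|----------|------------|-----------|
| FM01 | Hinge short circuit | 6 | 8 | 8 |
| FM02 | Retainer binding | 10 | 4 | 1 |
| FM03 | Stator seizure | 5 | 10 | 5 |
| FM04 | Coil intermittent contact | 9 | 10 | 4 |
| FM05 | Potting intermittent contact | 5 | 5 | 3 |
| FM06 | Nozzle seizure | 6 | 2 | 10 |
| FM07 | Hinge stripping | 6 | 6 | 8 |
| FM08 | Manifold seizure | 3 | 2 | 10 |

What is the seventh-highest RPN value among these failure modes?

60

RPN = Severity × Occurrence × Detection:
  FM01: 6 × 8 × 8 = 384
  FM02: 10 × 4 × 1 = 40
  FM03: 5 × 10 × 5 = 250
  FM04: 9 × 10 × 4 = 360
  FM05: 5 × 5 × 3 = 75
  FM06: 6 × 2 × 10 = 120
  FM07: 6 × 6 × 8 = 288
  FM08: 3 × 2 × 10 = 60
Sorted descending: 384, 360, 288, 250, 120, 75, 60, 40.
The seventh-highest RPN is 60 (FM08).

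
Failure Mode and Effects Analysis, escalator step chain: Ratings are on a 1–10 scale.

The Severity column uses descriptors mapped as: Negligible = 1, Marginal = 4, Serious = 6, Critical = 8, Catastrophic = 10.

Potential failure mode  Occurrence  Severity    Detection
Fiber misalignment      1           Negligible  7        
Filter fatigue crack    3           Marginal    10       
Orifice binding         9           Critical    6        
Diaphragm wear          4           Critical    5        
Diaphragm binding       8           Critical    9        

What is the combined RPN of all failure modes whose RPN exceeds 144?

RPN = Severity × Occurrence × Detection:
  Fiber misalignment: 1 × 1 × 7 = 7
  Filter fatigue crack: 4 × 3 × 10 = 120
  Orifice binding: 8 × 9 × 6 = 432
  Diaphragm wear: 8 × 4 × 5 = 160
  Diaphragm binding: 8 × 8 × 9 = 576
RPN > 144: Orifice binding (432), Diaphragm wear (160), Diaphragm binding (576).
Sum: 432 + 160 + 576 = 1168.

1168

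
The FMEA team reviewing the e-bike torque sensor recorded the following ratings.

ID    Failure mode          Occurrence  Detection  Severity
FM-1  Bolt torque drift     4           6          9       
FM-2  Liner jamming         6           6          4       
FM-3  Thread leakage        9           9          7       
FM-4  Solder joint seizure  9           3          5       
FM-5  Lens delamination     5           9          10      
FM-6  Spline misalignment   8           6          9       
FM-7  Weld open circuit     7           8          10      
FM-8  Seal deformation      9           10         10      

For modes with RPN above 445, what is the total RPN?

RPN = Severity × Occurrence × Detection:
  FM-1: 9 × 4 × 6 = 216
  FM-2: 4 × 6 × 6 = 144
  FM-3: 7 × 9 × 9 = 567
  FM-4: 5 × 9 × 3 = 135
  FM-5: 10 × 5 × 9 = 450
  FM-6: 9 × 8 × 6 = 432
  FM-7: 10 × 7 × 8 = 560
  FM-8: 10 × 9 × 10 = 900
RPN > 445: FM-3 (567), FM-5 (450), FM-7 (560), FM-8 (900).
Sum: 567 + 450 + 560 + 900 = 2477.

2477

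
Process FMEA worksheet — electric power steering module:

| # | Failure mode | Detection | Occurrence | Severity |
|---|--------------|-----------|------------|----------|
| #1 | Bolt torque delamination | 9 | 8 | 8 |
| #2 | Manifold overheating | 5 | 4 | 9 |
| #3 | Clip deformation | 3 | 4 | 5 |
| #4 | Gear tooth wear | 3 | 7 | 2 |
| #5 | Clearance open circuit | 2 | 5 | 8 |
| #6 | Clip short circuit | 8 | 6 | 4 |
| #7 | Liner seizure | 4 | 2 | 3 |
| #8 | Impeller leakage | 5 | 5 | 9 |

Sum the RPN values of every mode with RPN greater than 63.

1253

RPN = Severity × Occurrence × Detection:
  #1: 8 × 8 × 9 = 576
  #2: 9 × 4 × 5 = 180
  #3: 5 × 4 × 3 = 60
  #4: 2 × 7 × 3 = 42
  #5: 8 × 5 × 2 = 80
  #6: 4 × 6 × 8 = 192
  #7: 3 × 2 × 4 = 24
  #8: 9 × 5 × 5 = 225
RPN > 63: #1 (576), #2 (180), #5 (80), #6 (192), #8 (225).
Sum: 576 + 180 + 80 + 192 + 225 = 1253.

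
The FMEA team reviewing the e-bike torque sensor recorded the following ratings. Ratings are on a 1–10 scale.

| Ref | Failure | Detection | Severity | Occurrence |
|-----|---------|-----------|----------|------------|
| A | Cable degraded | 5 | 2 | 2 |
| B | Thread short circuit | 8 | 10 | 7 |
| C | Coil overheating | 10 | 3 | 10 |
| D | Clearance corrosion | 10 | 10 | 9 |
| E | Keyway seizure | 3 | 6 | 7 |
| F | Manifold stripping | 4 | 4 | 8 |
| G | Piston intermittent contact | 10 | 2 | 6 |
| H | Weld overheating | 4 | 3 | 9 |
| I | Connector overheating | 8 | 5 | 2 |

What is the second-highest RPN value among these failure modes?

RPN = Severity × Occurrence × Detection:
  A: 2 × 2 × 5 = 20
  B: 10 × 7 × 8 = 560
  C: 3 × 10 × 10 = 300
  D: 10 × 9 × 10 = 900
  E: 6 × 7 × 3 = 126
  F: 4 × 8 × 4 = 128
  G: 2 × 6 × 10 = 120
  H: 3 × 9 × 4 = 108
  I: 5 × 2 × 8 = 80
Sorted descending: 900, 560, 300, 128, 126, 120, 108, 80, 20.
The second-highest RPN is 560 (B).

560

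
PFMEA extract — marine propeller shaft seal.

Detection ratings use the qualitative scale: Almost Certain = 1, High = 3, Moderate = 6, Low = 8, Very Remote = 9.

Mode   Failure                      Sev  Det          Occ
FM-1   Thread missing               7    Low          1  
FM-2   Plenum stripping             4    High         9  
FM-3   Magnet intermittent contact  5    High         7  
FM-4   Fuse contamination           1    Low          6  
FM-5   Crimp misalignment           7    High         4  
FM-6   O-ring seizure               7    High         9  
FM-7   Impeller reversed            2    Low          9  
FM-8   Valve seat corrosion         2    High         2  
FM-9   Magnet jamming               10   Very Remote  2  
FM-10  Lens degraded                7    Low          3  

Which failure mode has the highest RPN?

FM-6

RPN = Severity × Occurrence × Detection:
  FM-1: 7 × 1 × 8 = 56
  FM-2: 4 × 9 × 3 = 108
  FM-3: 5 × 7 × 3 = 105
  FM-4: 1 × 6 × 8 = 48
  FM-5: 7 × 4 × 3 = 84
  FM-6: 7 × 9 × 3 = 189
  FM-7: 2 × 9 × 8 = 144
  FM-8: 2 × 2 × 3 = 12
  FM-9: 10 × 2 × 9 = 180
  FM-10: 7 × 3 × 8 = 168
Highest RPN is 189 → FM-6.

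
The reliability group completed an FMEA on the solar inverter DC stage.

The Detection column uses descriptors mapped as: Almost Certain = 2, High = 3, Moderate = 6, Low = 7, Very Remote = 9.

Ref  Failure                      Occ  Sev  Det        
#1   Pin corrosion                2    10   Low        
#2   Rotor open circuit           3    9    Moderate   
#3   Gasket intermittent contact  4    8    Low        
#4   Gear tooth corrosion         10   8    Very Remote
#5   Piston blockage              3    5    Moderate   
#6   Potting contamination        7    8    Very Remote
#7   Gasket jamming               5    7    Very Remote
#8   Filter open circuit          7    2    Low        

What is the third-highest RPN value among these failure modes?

RPN = Severity × Occurrence × Detection:
  #1: 10 × 2 × 7 = 140
  #2: 9 × 3 × 6 = 162
  #3: 8 × 4 × 7 = 224
  #4: 8 × 10 × 9 = 720
  #5: 5 × 3 × 6 = 90
  #6: 8 × 7 × 9 = 504
  #7: 7 × 5 × 9 = 315
  #8: 2 × 7 × 7 = 98
Sorted descending: 720, 504, 315, 224, 162, 140, 98, 90.
The third-highest RPN is 315 (#7).

315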